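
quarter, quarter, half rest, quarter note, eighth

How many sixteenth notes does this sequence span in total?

Each duration in sixteenth notes: quarter = 4; quarter = 4; half rest = 8; quarter note = 4; eighth = 2.
Sum: 4 + 4 + 8 + 4 + 2 = 22 sixteenth notes.

22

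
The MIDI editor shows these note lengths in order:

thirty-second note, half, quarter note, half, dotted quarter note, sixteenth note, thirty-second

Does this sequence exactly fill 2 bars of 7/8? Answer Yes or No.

One bar of 7/8 = 28 thirty-second notes, so 2 bars = 56.
Working in thirty-second notes: thirty-second note = 1; half = 16; quarter note = 8; half = 16; dotted quarter note = 12; sixteenth note = 2; thirty-second = 1.
Altogether 1 + 16 + 8 + 16 + 12 + 2 + 1 = 56.
56 equals 56, so the answer is Yes.

Yes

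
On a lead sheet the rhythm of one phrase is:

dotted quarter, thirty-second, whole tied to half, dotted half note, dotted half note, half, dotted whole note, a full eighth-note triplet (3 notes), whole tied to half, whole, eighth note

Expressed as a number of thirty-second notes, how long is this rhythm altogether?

In thirty-second notes: dotted quarter = 12; thirty-second = 1; whole tied to half (whole + half) = 48; dotted half note = 24; dotted half note = 24; half = 16; dotted whole note = 48; a full eighth-note triplet (3 notes) (three triplet eighths span one quarter) = 8; whole tied to half (whole + half) = 48; whole = 32; eighth note = 4.
Sum: 12 + 1 + 48 + 24 + 24 + 16 + 48 + 8 + 48 + 32 + 4 = 265 thirty-second notes.

265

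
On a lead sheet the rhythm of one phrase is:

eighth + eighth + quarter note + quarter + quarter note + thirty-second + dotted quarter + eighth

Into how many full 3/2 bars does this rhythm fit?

One bar of 3/2 = 48 thirty-second notes.
In thirty-second notes: eighth = 4; eighth = 4; quarter note = 8; quarter = 8; quarter note = 8; thirty-second = 1; dotted quarter = 12; eighth = 4.
Altogether 4 + 4 + 8 + 8 + 8 + 1 + 12 + 4 = 49.
49 ÷ 48 = 1 complete bar with 1 left over.

1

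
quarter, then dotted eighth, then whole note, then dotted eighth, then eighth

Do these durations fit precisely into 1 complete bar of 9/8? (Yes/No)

One bar of 9/8 = 18 sixteenth notes.
Working in sixteenth notes: quarter = 4; dotted eighth = 3; whole note = 16; dotted eighth = 3; eighth = 2.
Altogether 4 + 3 + 16 + 3 + 2 = 28.
28 exceeds 18, so the answer is No.

No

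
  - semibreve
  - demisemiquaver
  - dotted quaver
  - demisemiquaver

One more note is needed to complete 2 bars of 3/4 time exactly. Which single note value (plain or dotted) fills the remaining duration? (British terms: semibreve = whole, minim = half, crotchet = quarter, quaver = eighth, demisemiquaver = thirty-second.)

quarter note

2 bars of 3/4 = 48 thirty-second notes.
Express everything in thirty-second notes: semibreve = 32; demisemiquaver = 1; dotted quaver = 6; demisemiquaver = 1.
Total: 32 + 1 + 6 + 1 = 40.
Remaining: 48 − 40 = 8 thirty-second notes, which is a quarter note.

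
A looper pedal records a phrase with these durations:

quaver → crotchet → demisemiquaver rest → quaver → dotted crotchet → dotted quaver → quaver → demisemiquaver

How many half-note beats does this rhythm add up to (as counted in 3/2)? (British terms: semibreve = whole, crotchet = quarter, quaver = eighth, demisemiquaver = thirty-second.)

One half-note beat = 16 thirty-second notes.
Convert each value to thirty-second notes: quaver = 4; crotchet = 8; demisemiquaver rest = 1; quaver = 4; dotted crotchet = 12; dotted quaver = 6; quaver = 4; demisemiquaver = 1.
Altogether 4 + 8 + 1 + 4 + 12 + 6 + 4 + 1 = 40.
40 ÷ 16 = 2.5 beats.

2.5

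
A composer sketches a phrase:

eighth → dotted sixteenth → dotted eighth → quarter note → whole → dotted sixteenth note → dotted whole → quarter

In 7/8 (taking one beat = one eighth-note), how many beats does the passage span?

One eighth-note beat = 4 thirty-second notes.
Each duration in thirty-second notes: eighth = 4; dotted sixteenth = 3; dotted eighth = 6; quarter note = 8; whole = 32; dotted sixteenth note = 3; dotted whole = 48; quarter = 8.
Adding: 4 + 3 + 6 + 8 + 32 + 3 + 48 + 8 = 112.
112 ÷ 4 = 28 beats.

28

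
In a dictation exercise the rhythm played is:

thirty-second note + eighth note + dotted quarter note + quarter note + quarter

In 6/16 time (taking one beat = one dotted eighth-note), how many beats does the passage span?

One dotted eighth-note beat = 6 thirty-second notes.
Express everything in thirty-second notes: thirty-second note = 1; eighth note = 4; dotted quarter note = 12; quarter note = 8; quarter = 8.
Altogether 1 + 4 + 12 + 8 + 8 = 33.
33 ÷ 6 = 5.5 beats.

5.5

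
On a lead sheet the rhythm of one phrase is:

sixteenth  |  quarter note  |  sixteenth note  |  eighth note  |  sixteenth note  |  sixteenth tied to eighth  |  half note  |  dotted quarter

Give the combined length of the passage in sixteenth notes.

26

Each duration in sixteenth notes: sixteenth = 1; quarter note = 4; sixteenth note = 1; eighth note = 2; sixteenth note = 1; sixteenth tied to eighth (sixteenth + eighth) = 3; half note = 8; dotted quarter = 6.
Adding: 1 + 4 + 1 + 2 + 1 + 3 + 8 + 6 = 26 sixteenth notes.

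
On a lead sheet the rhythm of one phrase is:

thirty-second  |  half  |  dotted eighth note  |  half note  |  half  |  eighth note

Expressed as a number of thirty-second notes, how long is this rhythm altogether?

59

In thirty-second notes: thirty-second = 1; half = 16; dotted eighth note = 6; half note = 16; half = 16; eighth note = 4.
Sum: 1 + 16 + 6 + 16 + 16 + 4 = 59 thirty-second notes.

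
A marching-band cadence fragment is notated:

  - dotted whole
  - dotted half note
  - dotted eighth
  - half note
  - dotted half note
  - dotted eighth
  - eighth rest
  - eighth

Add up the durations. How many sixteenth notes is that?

66

Convert each value to sixteenth notes: dotted whole = 24; dotted half note = 12; dotted eighth = 3; half note = 8; dotted half note = 12; dotted eighth = 3; eighth rest = 2; eighth = 2.
Altogether 24 + 12 + 3 + 8 + 12 + 3 + 2 + 2 = 66 sixteenth notes.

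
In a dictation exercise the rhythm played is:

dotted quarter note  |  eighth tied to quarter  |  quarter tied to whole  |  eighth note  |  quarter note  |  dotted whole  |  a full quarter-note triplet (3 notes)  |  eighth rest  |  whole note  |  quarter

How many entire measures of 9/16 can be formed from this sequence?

10

One bar of 9/16 = 9 sixteenth notes.
Express everything in sixteenth notes: dotted quarter note = 6; eighth tied to quarter (eighth + quarter) = 6; quarter tied to whole (quarter + whole) = 20; eighth note = 2; quarter note = 4; dotted whole = 24; a full quarter-note triplet (3 notes) (three triplet quarters span one half) = 8; eighth rest = 2; whole note = 16; quarter = 4.
Altogether 6 + 6 + 20 + 2 + 4 + 24 + 8 + 2 + 16 + 4 = 92.
92 ÷ 9 = 10 complete bars with 2 left over.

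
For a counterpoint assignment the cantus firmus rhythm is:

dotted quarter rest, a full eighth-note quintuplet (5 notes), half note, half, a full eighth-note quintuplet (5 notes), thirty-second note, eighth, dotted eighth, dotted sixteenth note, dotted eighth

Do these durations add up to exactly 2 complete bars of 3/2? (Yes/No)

Yes

One bar of 3/2 = 48 thirty-second notes, so 2 bars = 96.
Express everything in thirty-second notes: dotted quarter rest = 12; a full eighth-note quintuplet (5 notes) (five quintuplet eighths span one half) = 16; half note = 16; half = 16; a full eighth-note quintuplet (5 notes) (five quintuplet eighths span one half) = 16; thirty-second note = 1; eighth = 4; dotted eighth = 6; dotted sixteenth note = 3; dotted eighth = 6.
Adding: 12 + 16 + 16 + 16 + 16 + 1 + 4 + 6 + 3 + 6 = 96.
96 equals 96, so the answer is Yes.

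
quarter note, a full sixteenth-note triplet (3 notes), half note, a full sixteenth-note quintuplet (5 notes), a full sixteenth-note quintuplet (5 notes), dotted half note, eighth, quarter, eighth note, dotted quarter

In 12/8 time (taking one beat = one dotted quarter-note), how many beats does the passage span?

8

One dotted quarter-note beat = 3 eighth notes.
Each duration in eighth notes: quarter note = 2; a full sixteenth-note triplet (3 notes) (three triplet sixteenths span one eighth) = 1; half note = 4; a full sixteenth-note quintuplet (5 notes) (five quintuplet sixteenths span one quarter) = 2; a full sixteenth-note quintuplet (5 notes) (five quintuplet sixteenths span one quarter) = 2; dotted half note = 6; eighth = 1; quarter = 2; eighth note = 1; dotted quarter = 3.
Altogether 2 + 1 + 4 + 2 + 2 + 6 + 1 + 2 + 1 + 3 = 24.
24 ÷ 3 = 8 beats.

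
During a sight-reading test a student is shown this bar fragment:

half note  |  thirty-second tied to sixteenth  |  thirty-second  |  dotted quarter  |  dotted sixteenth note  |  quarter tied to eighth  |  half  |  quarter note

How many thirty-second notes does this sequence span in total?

71

Each duration in thirty-second notes: half note = 16; thirty-second tied to sixteenth (thirty-second + sixteenth) = 3; thirty-second = 1; dotted quarter = 12; dotted sixteenth note = 3; quarter tied to eighth (quarter + eighth) = 12; half = 16; quarter note = 8.
Altogether 16 + 3 + 1 + 12 + 3 + 12 + 16 + 8 = 71 thirty-second notes.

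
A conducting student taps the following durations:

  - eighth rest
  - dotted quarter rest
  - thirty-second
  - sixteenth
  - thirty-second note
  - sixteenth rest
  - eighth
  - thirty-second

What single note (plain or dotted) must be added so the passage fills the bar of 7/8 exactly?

thirty-second note

The bar of 7/8 = 28 thirty-second notes.
Each duration in thirty-second notes: eighth rest = 4; dotted quarter rest = 12; thirty-second = 1; sixteenth = 2; thirty-second note = 1; sixteenth rest = 2; eighth = 4; thirty-second = 1.
Altogether 4 + 12 + 1 + 2 + 1 + 2 + 4 + 1 = 27.
Remaining: 28 − 27 = 1 thirty-second note, which is a thirty-second note.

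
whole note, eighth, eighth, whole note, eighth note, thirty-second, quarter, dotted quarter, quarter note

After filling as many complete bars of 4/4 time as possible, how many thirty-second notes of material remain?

One bar of 4/4 = 32 thirty-second notes.
Each duration in thirty-second notes: whole note = 32; eighth = 4; eighth = 4; whole note = 32; eighth note = 4; thirty-second = 1; quarter = 8; dotted quarter = 12; quarter note = 8.
Altogether 32 + 4 + 4 + 32 + 4 + 1 + 8 + 12 + 8 = 105.
105 ÷ 32 = 3 complete bars with 9 thirty-second notes remaining.

9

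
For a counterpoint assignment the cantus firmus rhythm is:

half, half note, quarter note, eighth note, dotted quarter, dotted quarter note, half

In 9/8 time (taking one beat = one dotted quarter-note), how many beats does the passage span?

7

One dotted quarter-note beat = 3 eighth notes.
In eighth notes: half = 4; half note = 4; quarter note = 2; eighth note = 1; dotted quarter = 3; dotted quarter note = 3; half = 4.
Total: 4 + 4 + 2 + 1 + 3 + 3 + 4 = 21.
21 ÷ 3 = 7 beats.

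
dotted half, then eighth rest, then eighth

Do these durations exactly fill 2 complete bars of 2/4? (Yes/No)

One bar of 2/4 = 4 eighth notes, so 2 bars = 8.
Working in eighth notes: dotted half = 6; eighth rest = 1; eighth = 1.
Adding: 6 + 1 + 1 = 8.
8 equals 8, so the answer is Yes.

Yes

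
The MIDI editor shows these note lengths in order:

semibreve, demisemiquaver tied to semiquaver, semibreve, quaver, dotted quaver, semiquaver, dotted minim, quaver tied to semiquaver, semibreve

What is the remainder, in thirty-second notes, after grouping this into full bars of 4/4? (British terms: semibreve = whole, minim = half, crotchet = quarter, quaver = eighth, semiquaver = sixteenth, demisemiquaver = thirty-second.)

One bar of 4/4 = 32 thirty-second notes.
Working in thirty-second notes: semibreve = 32; demisemiquaver tied to semiquaver (demisemiquaver + semiquaver) = 3; semibreve = 32; quaver = 4; dotted quaver = 6; semiquaver = 2; dotted minim = 24; quaver tied to semiquaver (quaver + semiquaver) = 6; semibreve = 32.
Altogether 32 + 3 + 32 + 4 + 6 + 2 + 24 + 6 + 32 = 141.
141 ÷ 32 = 4 complete bars with 13 thirty-second notes remaining.

13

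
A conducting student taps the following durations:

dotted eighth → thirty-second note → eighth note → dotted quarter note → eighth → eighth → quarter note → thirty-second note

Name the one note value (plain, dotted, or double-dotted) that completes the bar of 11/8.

The bar of 11/8 = 44 thirty-second notes.
Each duration in thirty-second notes: dotted eighth = 6; thirty-second note = 1; eighth note = 4; dotted quarter note = 12; eighth = 4; eighth = 4; quarter note = 8; thirty-second note = 1.
Total: 6 + 1 + 4 + 12 + 4 + 4 + 8 + 1 = 40.
Remaining: 44 − 40 = 4 thirty-second notes, which is a eighth note.

eighth note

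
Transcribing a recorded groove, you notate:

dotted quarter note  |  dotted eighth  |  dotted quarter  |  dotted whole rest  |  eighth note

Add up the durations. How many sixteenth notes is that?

41

Working in sixteenth notes: dotted quarter note = 6; dotted eighth = 3; dotted quarter = 6; dotted whole rest = 24; eighth note = 2.
Altogether 6 + 3 + 6 + 24 + 2 = 41 sixteenth notes.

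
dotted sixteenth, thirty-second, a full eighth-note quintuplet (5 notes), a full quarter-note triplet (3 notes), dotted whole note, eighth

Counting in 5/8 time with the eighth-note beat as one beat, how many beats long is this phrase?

One eighth-note beat = 4 thirty-second notes.
Each duration in thirty-second notes: dotted sixteenth = 3; thirty-second = 1; a full eighth-note quintuplet (5 notes) (five quintuplet eighths span one half) = 16; a full quarter-note triplet (3 notes) (three triplet quarters span one half) = 16; dotted whole note = 48; eighth = 4.
Adding: 3 + 1 + 16 + 16 + 48 + 4 = 88.
88 ÷ 4 = 22 beats.

22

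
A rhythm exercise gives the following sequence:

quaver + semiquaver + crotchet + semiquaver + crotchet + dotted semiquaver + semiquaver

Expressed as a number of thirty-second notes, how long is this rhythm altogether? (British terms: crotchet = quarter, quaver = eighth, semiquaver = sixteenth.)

Each duration in thirty-second notes: quaver = 4; semiquaver = 2; crotchet = 8; semiquaver = 2; crotchet = 8; dotted semiquaver = 3; semiquaver = 2.
Adding: 4 + 2 + 8 + 2 + 8 + 3 + 2 = 29 thirty-second notes.

29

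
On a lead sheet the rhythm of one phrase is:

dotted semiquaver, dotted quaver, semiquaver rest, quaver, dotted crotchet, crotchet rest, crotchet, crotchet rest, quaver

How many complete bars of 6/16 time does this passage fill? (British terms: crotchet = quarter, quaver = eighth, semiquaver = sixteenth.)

One bar of 6/16 = 12 thirty-second notes.
Working in thirty-second notes: dotted semiquaver = 3; dotted quaver = 6; semiquaver rest = 2; quaver = 4; dotted crotchet = 12; crotchet rest = 8; crotchet = 8; crotchet rest = 8; quaver = 4.
Total: 3 + 6 + 2 + 4 + 12 + 8 + 8 + 8 + 4 = 55.
55 ÷ 12 = 4 complete bars with 7 left over.

4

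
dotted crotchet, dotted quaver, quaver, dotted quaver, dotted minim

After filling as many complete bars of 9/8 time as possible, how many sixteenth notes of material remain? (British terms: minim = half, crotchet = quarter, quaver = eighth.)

8

One bar of 9/8 = 18 sixteenth notes.
In sixteenth notes: dotted crotchet = 6; dotted quaver = 3; quaver = 2; dotted quaver = 3; dotted minim = 12.
Total: 6 + 3 + 2 + 3 + 12 = 26.
26 ÷ 18 = 1 complete bar with 8 sixteenth notes remaining.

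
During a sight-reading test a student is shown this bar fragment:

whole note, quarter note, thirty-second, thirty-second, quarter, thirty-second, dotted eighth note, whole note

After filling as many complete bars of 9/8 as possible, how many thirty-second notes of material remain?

One bar of 9/8 = 36 thirty-second notes.
Convert each value to thirty-second notes: whole note = 32; quarter note = 8; thirty-second = 1; thirty-second = 1; quarter = 8; thirty-second = 1; dotted eighth note = 6; whole note = 32.
Sum: 32 + 8 + 1 + 1 + 8 + 1 + 6 + 32 = 89.
89 ÷ 36 = 2 complete bars with 17 thirty-second notes remaining.

17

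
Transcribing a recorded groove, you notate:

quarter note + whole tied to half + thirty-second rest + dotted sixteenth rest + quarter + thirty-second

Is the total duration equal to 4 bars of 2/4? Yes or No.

No

One bar of 2/4 = 16 thirty-second notes, so 4 bars = 64.
Express everything in thirty-second notes: quarter note = 8; whole tied to half (whole + half) = 48; thirty-second rest = 1; dotted sixteenth rest = 3; quarter = 8; thirty-second = 1.
Sum: 8 + 48 + 1 + 3 + 8 + 1 = 69.
69 exceeds 64, so the answer is No.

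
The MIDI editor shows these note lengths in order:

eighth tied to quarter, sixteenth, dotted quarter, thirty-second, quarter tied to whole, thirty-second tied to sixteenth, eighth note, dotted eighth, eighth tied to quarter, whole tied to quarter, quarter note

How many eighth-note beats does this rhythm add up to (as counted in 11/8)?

One eighth-note beat = 4 thirty-second notes.
Express everything in thirty-second notes: eighth tied to quarter (eighth + quarter) = 12; sixteenth = 2; dotted quarter = 12; thirty-second = 1; quarter tied to whole (quarter + whole) = 40; thirty-second tied to sixteenth (thirty-second + sixteenth) = 3; eighth note = 4; dotted eighth = 6; eighth tied to quarter (eighth + quarter) = 12; whole tied to quarter (whole + quarter) = 40; quarter note = 8.
Total: 12 + 2 + 12 + 1 + 40 + 3 + 4 + 6 + 12 + 40 + 8 = 140.
140 ÷ 4 = 35 beats.

35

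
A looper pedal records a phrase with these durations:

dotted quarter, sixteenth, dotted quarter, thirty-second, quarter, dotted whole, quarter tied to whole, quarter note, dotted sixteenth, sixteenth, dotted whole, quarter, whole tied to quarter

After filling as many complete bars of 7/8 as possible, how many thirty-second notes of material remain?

8

One bar of 7/8 = 28 thirty-second notes.
Each duration in thirty-second notes: dotted quarter = 12; sixteenth = 2; dotted quarter = 12; thirty-second = 1; quarter = 8; dotted whole = 48; quarter tied to whole (quarter + whole) = 40; quarter note = 8; dotted sixteenth = 3; sixteenth = 2; dotted whole = 48; quarter = 8; whole tied to quarter (whole + quarter) = 40.
Sum: 12 + 2 + 12 + 1 + 8 + 48 + 40 + 8 + 3 + 2 + 48 + 8 + 40 = 232.
232 ÷ 28 = 8 complete bars with 8 thirty-second notes remaining.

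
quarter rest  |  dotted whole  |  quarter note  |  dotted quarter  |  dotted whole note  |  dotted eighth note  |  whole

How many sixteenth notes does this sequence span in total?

81

Express everything in sixteenth notes: quarter rest = 4; dotted whole = 24; quarter note = 4; dotted quarter = 6; dotted whole note = 24; dotted eighth note = 3; whole = 16.
Adding: 4 + 24 + 4 + 6 + 24 + 3 + 16 = 81 sixteenth notes.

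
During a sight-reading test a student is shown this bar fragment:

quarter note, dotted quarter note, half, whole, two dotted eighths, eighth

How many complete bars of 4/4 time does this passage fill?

2

One bar of 4/4 = 16 sixteenth notes.
Working in sixteenth notes: quarter note = 4; dotted quarter note = 6; half = 8; whole = 16; dotted eighth = 3; dotted eighth = 3; eighth = 2.
Sum: 4 + 6 + 8 + 16 + 3 + 3 + 2 = 42.
42 ÷ 16 = 2 complete bars with 10 left over.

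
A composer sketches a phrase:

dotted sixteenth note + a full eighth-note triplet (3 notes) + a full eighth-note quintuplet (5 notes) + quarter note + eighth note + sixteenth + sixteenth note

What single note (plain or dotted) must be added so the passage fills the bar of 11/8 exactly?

thirty-second note

The bar of 11/8 = 44 thirty-second notes.
Convert each value to thirty-second notes: dotted sixteenth note = 3; a full eighth-note triplet (3 notes) (three triplet eighths span one quarter) = 8; a full eighth-note quintuplet (5 notes) (five quintuplet eighths span one half) = 16; quarter note = 8; eighth note = 4; sixteenth = 2; sixteenth note = 2.
Total: 3 + 8 + 16 + 8 + 4 + 2 + 2 = 43.
Remaining: 44 − 43 = 1 thirty-second note, which is a thirty-second note.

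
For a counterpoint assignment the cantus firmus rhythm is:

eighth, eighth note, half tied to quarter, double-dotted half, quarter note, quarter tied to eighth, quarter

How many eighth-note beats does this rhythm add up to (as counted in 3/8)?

22

One eighth-note beat = 2 sixteenth notes.
In sixteenth notes: eighth = 2; eighth note = 2; half tied to quarter (half + quarter) = 12; double-dotted half = 14; quarter note = 4; quarter tied to eighth (quarter + eighth) = 6; quarter = 4.
Sum: 2 + 2 + 12 + 14 + 4 + 6 + 4 = 44.
44 ÷ 2 = 22 beats.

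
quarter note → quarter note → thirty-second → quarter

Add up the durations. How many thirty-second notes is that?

Working in thirty-second notes: quarter note = 8; quarter note = 8; thirty-second = 1; quarter = 8.
Sum: 8 + 8 + 1 + 8 = 25 thirty-second notes.

25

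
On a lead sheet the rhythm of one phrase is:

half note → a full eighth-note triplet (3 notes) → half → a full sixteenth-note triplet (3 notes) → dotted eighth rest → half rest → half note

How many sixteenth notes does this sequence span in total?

41

Each duration in sixteenth notes: half note = 8; a full eighth-note triplet (3 notes) (three triplet eighths span one quarter) = 4; half = 8; a full sixteenth-note triplet (3 notes) (three triplet sixteenths span one eighth) = 2; dotted eighth rest = 3; half rest = 8; half note = 8.
Sum: 8 + 4 + 8 + 2 + 3 + 8 + 8 = 41 sixteenth notes.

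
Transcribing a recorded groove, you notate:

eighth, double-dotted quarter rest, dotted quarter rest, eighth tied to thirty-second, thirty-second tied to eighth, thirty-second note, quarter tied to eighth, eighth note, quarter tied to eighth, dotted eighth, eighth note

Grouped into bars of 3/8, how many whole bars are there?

One bar of 3/8 = 12 thirty-second notes.
Each duration in thirty-second notes: eighth = 4; double-dotted quarter rest = 14; dotted quarter rest = 12; eighth tied to thirty-second (eighth + thirty-second) = 5; thirty-second tied to eighth (thirty-second + eighth) = 5; thirty-second note = 1; quarter tied to eighth (quarter + eighth) = 12; eighth note = 4; quarter tied to eighth (quarter + eighth) = 12; dotted eighth = 6; eighth note = 4.
Total: 4 + 14 + 12 + 5 + 5 + 1 + 12 + 4 + 12 + 6 + 4 = 79.
79 ÷ 12 = 6 complete bars with 7 left over.

6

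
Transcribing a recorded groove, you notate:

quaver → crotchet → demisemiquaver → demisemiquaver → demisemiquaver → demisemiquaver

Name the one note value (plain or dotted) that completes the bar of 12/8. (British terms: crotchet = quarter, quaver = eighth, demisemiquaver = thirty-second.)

whole note

The bar of 12/8 = 48 thirty-second notes.
Each duration in thirty-second notes: quaver = 4; crotchet = 8; demisemiquaver = 1; demisemiquaver = 1; demisemiquaver = 1; demisemiquaver = 1.
Adding: 4 + 8 + 1 + 1 + 1 + 1 = 16.
Remaining: 48 − 16 = 32 thirty-second notes, which is a whole note.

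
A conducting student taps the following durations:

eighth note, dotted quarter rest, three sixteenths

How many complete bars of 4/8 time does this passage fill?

One bar of 4/8 = 8 sixteenth notes.
Working in sixteenth notes: eighth note = 2; dotted quarter rest = 6; sixteenth = 1; sixteenth = 1; sixteenth = 1.
Total: 2 + 6 + 1 + 1 + 1 = 11.
11 ÷ 8 = 1 complete bar with 3 left over.

1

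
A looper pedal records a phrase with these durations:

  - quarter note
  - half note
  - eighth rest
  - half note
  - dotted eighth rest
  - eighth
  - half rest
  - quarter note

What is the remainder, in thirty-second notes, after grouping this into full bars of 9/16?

One bar of 9/16 = 9 sixteenth notes.
Each duration in sixteenth notes: quarter note = 4; half note = 8; eighth rest = 2; half note = 8; dotted eighth rest = 3; eighth = 2; half rest = 8; quarter note = 4.
Adding: 4 + 8 + 2 + 8 + 3 + 2 + 8 + 4 = 39.
39 ÷ 9 = 4 complete bars with 3 sixteenth notes remaining = 6 thirty-second notes.

6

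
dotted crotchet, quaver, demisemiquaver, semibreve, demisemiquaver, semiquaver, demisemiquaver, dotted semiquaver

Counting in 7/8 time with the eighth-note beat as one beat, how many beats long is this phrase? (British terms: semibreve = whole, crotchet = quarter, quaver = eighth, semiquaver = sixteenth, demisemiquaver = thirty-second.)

One eighth-note beat = 4 thirty-second notes.
Express everything in thirty-second notes: dotted crotchet = 12; quaver = 4; demisemiquaver = 1; semibreve = 32; demisemiquaver = 1; semiquaver = 2; demisemiquaver = 1; dotted semiquaver = 3.
Sum: 12 + 4 + 1 + 32 + 1 + 2 + 1 + 3 = 56.
56 ÷ 4 = 14 beats.

14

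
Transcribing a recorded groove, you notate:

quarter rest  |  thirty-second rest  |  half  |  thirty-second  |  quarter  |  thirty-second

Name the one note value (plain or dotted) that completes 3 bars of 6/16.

thirty-second note

3 bars of 6/16 = 36 thirty-second notes.
Express everything in thirty-second notes: quarter rest = 8; thirty-second rest = 1; half = 16; thirty-second = 1; quarter = 8; thirty-second = 1.
Sum: 8 + 1 + 16 + 1 + 8 + 1 = 35.
Remaining: 36 − 35 = 1 thirty-second note, which is a thirty-second note.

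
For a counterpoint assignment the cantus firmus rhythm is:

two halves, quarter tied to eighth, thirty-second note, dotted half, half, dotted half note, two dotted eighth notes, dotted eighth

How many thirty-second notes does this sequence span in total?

Express everything in thirty-second notes: half = 16; half = 16; quarter tied to eighth (quarter + eighth) = 12; thirty-second note = 1; dotted half = 24; half = 16; dotted half note = 24; dotted eighth note = 6; dotted eighth note = 6; dotted eighth = 6.
Total: 16 + 16 + 12 + 1 + 24 + 16 + 24 + 6 + 6 + 6 = 127 thirty-second notes.

127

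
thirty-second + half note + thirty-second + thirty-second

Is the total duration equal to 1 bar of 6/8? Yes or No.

No

One bar of 6/8 = 24 thirty-second notes.
Express everything in thirty-second notes: thirty-second = 1; half note = 16; thirty-second = 1; thirty-second = 1.
Altogether 1 + 16 + 1 + 1 = 19.
19 falls short of 24, so the answer is No.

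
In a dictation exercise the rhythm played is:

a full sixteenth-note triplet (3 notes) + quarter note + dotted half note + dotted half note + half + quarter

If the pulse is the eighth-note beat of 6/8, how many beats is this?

One eighth-note beat = 2 sixteenth notes.
Each duration in sixteenth notes: a full sixteenth-note triplet (3 notes) (three triplet sixteenths span one eighth) = 2; quarter note = 4; dotted half note = 12; dotted half note = 12; half = 8; quarter = 4.
Adding: 2 + 4 + 12 + 12 + 8 + 4 = 42.
42 ÷ 2 = 21 beats.

21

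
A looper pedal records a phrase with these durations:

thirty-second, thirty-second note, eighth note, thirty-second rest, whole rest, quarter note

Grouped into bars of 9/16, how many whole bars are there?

One bar of 9/16 = 18 thirty-second notes.
Convert each value to thirty-second notes: thirty-second = 1; thirty-second note = 1; eighth note = 4; thirty-second rest = 1; whole rest = 32; quarter note = 8.
Total: 1 + 1 + 4 + 1 + 32 + 8 = 47.
47 ÷ 18 = 2 complete bars with 11 left over.

2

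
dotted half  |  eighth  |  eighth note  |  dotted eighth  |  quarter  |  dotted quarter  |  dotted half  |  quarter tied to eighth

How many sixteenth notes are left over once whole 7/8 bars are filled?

One bar of 7/8 = 14 sixteenth notes.
Convert each value to sixteenth notes: dotted half = 12; eighth = 2; eighth note = 2; dotted eighth = 3; quarter = 4; dotted quarter = 6; dotted half = 12; quarter tied to eighth (quarter + eighth) = 6.
Altogether 12 + 2 + 2 + 3 + 4 + 6 + 12 + 6 = 47.
47 ÷ 14 = 3 complete bars with 5 sixteenth notes remaining.

5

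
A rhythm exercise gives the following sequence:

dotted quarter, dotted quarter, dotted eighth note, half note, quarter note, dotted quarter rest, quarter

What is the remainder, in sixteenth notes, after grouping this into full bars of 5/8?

One bar of 5/8 = 10 sixteenth notes.
In sixteenth notes: dotted quarter = 6; dotted quarter = 6; dotted eighth note = 3; half note = 8; quarter note = 4; dotted quarter rest = 6; quarter = 4.
Adding: 6 + 6 + 3 + 8 + 4 + 6 + 4 = 37.
37 ÷ 10 = 3 complete bars with 7 sixteenth notes remaining.

7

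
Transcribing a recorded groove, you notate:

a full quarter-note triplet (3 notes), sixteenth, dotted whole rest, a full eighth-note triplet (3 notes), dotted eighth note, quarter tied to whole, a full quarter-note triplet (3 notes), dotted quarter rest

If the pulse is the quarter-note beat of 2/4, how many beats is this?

One quarter-note beat = 4 sixteenth notes.
Each duration in sixteenth notes: a full quarter-note triplet (3 notes) (three triplet quarters span one half) = 8; sixteenth = 1; dotted whole rest = 24; a full eighth-note triplet (3 notes) (three triplet eighths span one quarter) = 4; dotted eighth note = 3; quarter tied to whole (quarter + whole) = 20; a full quarter-note triplet (3 notes) (three triplet quarters span one half) = 8; dotted quarter rest = 6.
Total: 8 + 1 + 24 + 4 + 3 + 20 + 8 + 6 = 74.
74 ÷ 4 = 18.5 beats.

18.5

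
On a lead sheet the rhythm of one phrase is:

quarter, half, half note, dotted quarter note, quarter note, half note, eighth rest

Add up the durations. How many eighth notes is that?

20

Convert each value to eighth notes: quarter = 2; half = 4; half note = 4; dotted quarter note = 3; quarter note = 2; half note = 4; eighth rest = 1.
Total: 2 + 4 + 4 + 3 + 2 + 4 + 1 = 20 eighth notes.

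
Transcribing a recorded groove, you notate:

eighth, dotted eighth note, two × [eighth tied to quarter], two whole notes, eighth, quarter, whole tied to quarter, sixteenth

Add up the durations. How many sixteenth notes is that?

76

Express everything in sixteenth notes: eighth = 2; dotted eighth note = 3; eighth tied to quarter (eighth + quarter) = 6; eighth tied to quarter (eighth + quarter) = 6; whole note = 16; whole note = 16; eighth = 2; quarter = 4; whole tied to quarter (whole + quarter) = 20; sixteenth = 1.
Sum: 2 + 3 + 6 + 6 + 16 + 16 + 2 + 4 + 20 + 1 = 76 sixteenth notes.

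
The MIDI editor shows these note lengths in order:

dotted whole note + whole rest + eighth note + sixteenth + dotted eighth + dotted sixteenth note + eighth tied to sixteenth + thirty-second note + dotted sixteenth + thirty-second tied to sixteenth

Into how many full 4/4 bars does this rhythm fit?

One bar of 4/4 = 32 thirty-second notes.
Each duration in thirty-second notes: dotted whole note = 48; whole rest = 32; eighth note = 4; sixteenth = 2; dotted eighth = 6; dotted sixteenth note = 3; eighth tied to sixteenth (eighth + sixteenth) = 6; thirty-second note = 1; dotted sixteenth = 3; thirty-second tied to sixteenth (thirty-second + sixteenth) = 3.
Adding: 48 + 32 + 4 + 2 + 6 + 3 + 6 + 1 + 3 + 3 = 108.
108 ÷ 32 = 3 complete bars with 12 left over.

3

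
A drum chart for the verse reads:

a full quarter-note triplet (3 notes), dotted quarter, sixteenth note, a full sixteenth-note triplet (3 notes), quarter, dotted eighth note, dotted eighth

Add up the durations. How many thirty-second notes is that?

54

Express everything in thirty-second notes: a full quarter-note triplet (3 notes) (three triplet quarters span one half) = 16; dotted quarter = 12; sixteenth note = 2; a full sixteenth-note triplet (3 notes) (three triplet sixteenths span one eighth) = 4; quarter = 8; dotted eighth note = 6; dotted eighth = 6.
Altogether 16 + 12 + 2 + 4 + 8 + 6 + 6 = 54 thirty-second notes.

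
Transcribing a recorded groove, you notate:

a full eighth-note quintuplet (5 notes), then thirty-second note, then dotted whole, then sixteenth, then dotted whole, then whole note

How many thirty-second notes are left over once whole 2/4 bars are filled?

3

One bar of 2/4 = 16 thirty-second notes.
Working in thirty-second notes: a full eighth-note quintuplet (5 notes) (five quintuplet eighths span one half) = 16; thirty-second note = 1; dotted whole = 48; sixteenth = 2; dotted whole = 48; whole note = 32.
Altogether 16 + 1 + 48 + 2 + 48 + 32 = 147.
147 ÷ 16 = 9 complete bars with 3 thirty-second notes remaining.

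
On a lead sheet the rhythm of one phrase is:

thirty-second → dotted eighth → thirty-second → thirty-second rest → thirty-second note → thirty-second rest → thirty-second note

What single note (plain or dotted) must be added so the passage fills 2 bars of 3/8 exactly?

dotted quarter note

2 bars of 3/8 = 24 thirty-second notes.
Convert each value to thirty-second notes: thirty-second = 1; dotted eighth = 6; thirty-second = 1; thirty-second rest = 1; thirty-second note = 1; thirty-second rest = 1; thirty-second note = 1.
Sum: 1 + 6 + 1 + 1 + 1 + 1 + 1 = 12.
Remaining: 24 − 12 = 12 thirty-second notes, which is a dotted quarter note.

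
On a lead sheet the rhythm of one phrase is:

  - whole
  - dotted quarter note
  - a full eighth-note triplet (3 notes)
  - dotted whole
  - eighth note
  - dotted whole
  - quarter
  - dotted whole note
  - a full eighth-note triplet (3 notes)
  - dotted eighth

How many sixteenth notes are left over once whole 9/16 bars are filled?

3

One bar of 9/16 = 9 sixteenth notes.
Convert each value to sixteenth notes: whole = 16; dotted quarter note = 6; a full eighth-note triplet (3 notes) (three triplet eighths span one quarter) = 4; dotted whole = 24; eighth note = 2; dotted whole = 24; quarter = 4; dotted whole note = 24; a full eighth-note triplet (3 notes) (three triplet eighths span one quarter) = 4; dotted eighth = 3.
Adding: 16 + 6 + 4 + 24 + 2 + 24 + 4 + 24 + 4 + 3 = 111.
111 ÷ 9 = 12 complete bars with 3 sixteenth notes remaining.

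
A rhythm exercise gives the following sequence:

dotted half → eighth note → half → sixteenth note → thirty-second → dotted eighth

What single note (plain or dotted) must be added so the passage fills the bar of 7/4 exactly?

The bar of 7/4 = 56 thirty-second notes.
Express everything in thirty-second notes: dotted half = 24; eighth note = 4; half = 16; sixteenth note = 2; thirty-second = 1; dotted eighth = 6.
Sum: 24 + 4 + 16 + 2 + 1 + 6 = 53.
Remaining: 56 − 53 = 3 thirty-second notes, which is a dotted sixteenth note.

dotted sixteenth note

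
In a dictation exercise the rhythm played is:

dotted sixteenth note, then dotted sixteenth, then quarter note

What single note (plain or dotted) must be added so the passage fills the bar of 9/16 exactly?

The bar of 9/16 = 18 thirty-second notes.
Express everything in thirty-second notes: dotted sixteenth note = 3; dotted sixteenth = 3; quarter note = 8.
Sum: 3 + 3 + 8 = 14.
Remaining: 18 − 14 = 4 thirty-second notes, which is a eighth note.

eighth note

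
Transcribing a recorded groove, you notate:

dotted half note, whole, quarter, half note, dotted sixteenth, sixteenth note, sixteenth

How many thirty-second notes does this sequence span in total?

Express everything in thirty-second notes: dotted half note = 24; whole = 32; quarter = 8; half note = 16; dotted sixteenth = 3; sixteenth note = 2; sixteenth = 2.
Sum: 24 + 32 + 8 + 16 + 3 + 2 + 2 = 87 thirty-second notes.

87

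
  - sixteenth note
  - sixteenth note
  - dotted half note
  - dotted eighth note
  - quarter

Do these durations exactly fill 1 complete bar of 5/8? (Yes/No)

No

One bar of 5/8 = 10 sixteenth notes.
Express everything in sixteenth notes: sixteenth note = 1; sixteenth note = 1; dotted half note = 12; dotted eighth note = 3; quarter = 4.
Sum: 1 + 1 + 12 + 3 + 4 = 21.
21 exceeds 10, so the answer is No.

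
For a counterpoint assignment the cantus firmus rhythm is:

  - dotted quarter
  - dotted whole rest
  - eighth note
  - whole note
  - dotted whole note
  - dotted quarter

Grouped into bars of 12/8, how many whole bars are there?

One bar of 12/8 = 12 eighth notes.
Each duration in eighth notes: dotted quarter = 3; dotted whole rest = 12; eighth note = 1; whole note = 8; dotted whole note = 12; dotted quarter = 3.
Altogether 3 + 12 + 1 + 8 + 12 + 3 = 39.
39 ÷ 12 = 3 complete bars with 3 left over.

3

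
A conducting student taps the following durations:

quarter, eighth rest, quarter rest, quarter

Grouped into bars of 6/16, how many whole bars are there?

2

One bar of 6/16 = 3 eighth notes.
Working in eighth notes: quarter = 2; eighth rest = 1; quarter rest = 2; quarter = 2.
Altogether 2 + 1 + 2 + 2 = 7.
7 ÷ 3 = 2 complete bars with 1 left over.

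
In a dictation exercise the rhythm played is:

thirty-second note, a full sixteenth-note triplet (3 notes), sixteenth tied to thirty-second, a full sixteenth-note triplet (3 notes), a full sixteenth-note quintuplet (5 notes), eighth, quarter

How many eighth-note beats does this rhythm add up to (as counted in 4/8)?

8

One eighth-note beat = 4 thirty-second notes.
Convert each value to thirty-second notes: thirty-second note = 1; a full sixteenth-note triplet (3 notes) (three triplet sixteenths span one eighth) = 4; sixteenth tied to thirty-second (sixteenth + thirty-second) = 3; a full sixteenth-note triplet (3 notes) (three triplet sixteenths span one eighth) = 4; a full sixteenth-note quintuplet (5 notes) (five quintuplet sixteenths span one quarter) = 8; eighth = 4; quarter = 8.
Total: 1 + 4 + 3 + 4 + 8 + 4 + 8 = 32.
32 ÷ 4 = 8 beats.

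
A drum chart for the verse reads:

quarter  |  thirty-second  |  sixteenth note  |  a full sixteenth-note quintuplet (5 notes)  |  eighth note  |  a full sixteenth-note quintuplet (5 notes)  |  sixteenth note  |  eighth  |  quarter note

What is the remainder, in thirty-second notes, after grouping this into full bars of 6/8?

21

One bar of 6/8 = 24 thirty-second notes.
Each duration in thirty-second notes: quarter = 8; thirty-second = 1; sixteenth note = 2; a full sixteenth-note quintuplet (5 notes) (five quintuplet sixteenths span one quarter) = 8; eighth note = 4; a full sixteenth-note quintuplet (5 notes) (five quintuplet sixteenths span one quarter) = 8; sixteenth note = 2; eighth = 4; quarter note = 8.
Adding: 8 + 1 + 2 + 8 + 4 + 8 + 2 + 4 + 8 = 45.
45 ÷ 24 = 1 complete bar with 21 thirty-second notes remaining.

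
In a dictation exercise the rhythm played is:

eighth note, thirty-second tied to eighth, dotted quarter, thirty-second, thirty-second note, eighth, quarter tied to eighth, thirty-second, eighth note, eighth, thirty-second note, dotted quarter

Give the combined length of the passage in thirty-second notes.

Express everything in thirty-second notes: eighth note = 4; thirty-second tied to eighth (thirty-second + eighth) = 5; dotted quarter = 12; thirty-second = 1; thirty-second note = 1; eighth = 4; quarter tied to eighth (quarter + eighth) = 12; thirty-second = 1; eighth note = 4; eighth = 4; thirty-second note = 1; dotted quarter = 12.
Altogether 4 + 5 + 12 + 1 + 1 + 4 + 12 + 1 + 4 + 4 + 1 + 12 = 61 thirty-second notes.

61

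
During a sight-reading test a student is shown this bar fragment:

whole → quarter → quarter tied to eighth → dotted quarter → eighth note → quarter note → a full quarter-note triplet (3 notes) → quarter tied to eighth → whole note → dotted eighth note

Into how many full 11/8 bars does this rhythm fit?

3

One bar of 11/8 = 22 sixteenth notes.
Working in sixteenth notes: whole = 16; quarter = 4; quarter tied to eighth (quarter + eighth) = 6; dotted quarter = 6; eighth note = 2; quarter note = 4; a full quarter-note triplet (3 notes) (three triplet quarters span one half) = 8; quarter tied to eighth (quarter + eighth) = 6; whole note = 16; dotted eighth note = 3.
Total: 16 + 4 + 6 + 6 + 2 + 4 + 8 + 6 + 16 + 3 = 71.
71 ÷ 22 = 3 complete bars with 5 left over.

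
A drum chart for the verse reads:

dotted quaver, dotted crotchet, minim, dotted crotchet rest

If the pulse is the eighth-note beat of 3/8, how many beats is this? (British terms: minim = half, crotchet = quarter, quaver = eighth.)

11.5

One eighth-note beat = 2 sixteenth notes.
Convert each value to sixteenth notes: dotted quaver = 3; dotted crotchet = 6; minim = 8; dotted crotchet rest = 6.
Sum: 3 + 6 + 8 + 6 = 23.
23 ÷ 2 = 11.5 beats.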